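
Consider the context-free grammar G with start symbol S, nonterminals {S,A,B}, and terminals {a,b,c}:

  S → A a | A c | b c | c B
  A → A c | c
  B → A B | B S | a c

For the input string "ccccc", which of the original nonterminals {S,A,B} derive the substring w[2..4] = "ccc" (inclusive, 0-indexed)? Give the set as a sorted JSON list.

CNF form of G:
  S -> A T0 | A T1 | T0 B | T2 T0
  A -> A T0 | c
  B -> A B | B S | T1 T0
  T0 -> c
  T1 -> a
  T2 -> b

Fill CYK table bottom-up — only the sub-triangle for w[2..4]:
  cell(2,2) c: {A,T0}  orig:{A}
  cell(3,3) c: {A,T0}  orig:{A}
  cell(4,4) c: {A,T0}  orig:{A}
  cell(2,3) cc: {A,S}
  cell(3,4) cc: {A,S}
  cell(2,4) ccc: {A,S}

Original NTs in T[2,4] deriving "ccc": ["A", "S"]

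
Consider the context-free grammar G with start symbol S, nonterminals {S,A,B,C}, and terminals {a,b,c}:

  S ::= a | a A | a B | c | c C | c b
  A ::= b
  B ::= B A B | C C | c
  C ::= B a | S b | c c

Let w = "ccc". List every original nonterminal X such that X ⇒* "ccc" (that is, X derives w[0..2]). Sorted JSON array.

CNF form of G:
  S -> T0 A | T0 B | T2 C | T2 T1 | a | c
  A -> b
  B -> B X3 | C C | c
  C -> B T0 | S T1 | T2 T2
  T0 -> a
  T1 -> b
  T2 -> c
  X3 -> A B

CYK fill, restricted to cells inside w[0..2]:
  T[0,0] 'c' = {B,S,T2}  orig:{B,S}
  T[1,1] 'c' = {B,S,T2}  orig:{B,S}
  T[2,2] 'c' = {B,S,T2}  orig:{B,S}
  T[0,1] 'cc' = {C}
  T[1,2] 'cc' = {C}
  T[0,2] 'ccc' = {S}

Original NTs in T[0,2] deriving "ccc": ["S"]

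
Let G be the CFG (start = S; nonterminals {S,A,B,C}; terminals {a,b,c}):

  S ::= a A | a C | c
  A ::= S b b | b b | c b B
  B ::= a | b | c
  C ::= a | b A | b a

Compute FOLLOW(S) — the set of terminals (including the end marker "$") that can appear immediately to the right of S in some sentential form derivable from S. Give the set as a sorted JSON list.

FIRST sets, iterate to fixpoint:
pass 1:
  A via A→b b: +{b}
  A via A→c b B: +{c}
  B via B→a: +{a}
  B via B→b: +{b}
  B via B→c: +{c}
  C via C→a: +{a}
  C via C→b A: +{b}
  S via S→a A: +{a}
  S via S→c: +{c}
  S: {a,c}  A: {b,c}  B: {a,b,c}  C: {a,b}
pass 2:
  A via A→S b b: +{a}
  S: {a,c}  A: {a,b,c}  B: {a,b,c}  C: {a,b}
pass 3: — fixpoint
  S: {a,c}  A: {a,b,c}  B: {a,b,c}  C: {a,b}

FOLLOW iteration:
initialize: $ ∈ FOLLOW(S)
iter 1:
  A→S b b: FOLLOW(S) ⊇ FIRST(b) = {b}; new: +{b}
  S→a A: FOLLOW(A) ⊇ FOLLOW(S) ⊇ {$,b}; new: +{$,b}
  S→a C: FOLLOW(C) ⊇ FOLLOW(S) ⊇ {$,b}; new: +{$,b}
  FOLLOW(S)={$,b}  FOLLOW(A)={$,b}  FOLLOW(B)={}  FOLLOW(C)={$,b}
iter 2:
  A→c b B: FOLLOW(B) ⊇ FOLLOW(A) ⊇ {$,b}; new: +{$,b}
  FOLLOW(S)={$,b}  FOLLOW(A)={$,b}  FOLLOW(B)={$,b}  FOLLOW(C)={$,b}
iter 3: (stable)
  FOLLOW(S)={$,b}  FOLLOW(A)={$,b}  FOLLOW(B)={$,b}  FOLLOW(C)={$,b}

FOLLOW(S) = ["$", "b"]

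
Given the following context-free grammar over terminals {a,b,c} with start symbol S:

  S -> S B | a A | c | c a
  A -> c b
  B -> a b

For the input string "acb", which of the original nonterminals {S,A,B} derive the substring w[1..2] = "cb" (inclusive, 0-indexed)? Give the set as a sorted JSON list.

CNF form of G:
  S -> S B | T0 T2 | T2 A | c
  A -> T0 T1
  B -> T2 T1
  T0 -> c
  T1 -> b
  T2 -> a

CYK table (by increasing span) (cells [i..j] with 1 ≤ i ≤ j ≤ 2 only):
  cell(1,1) c: {S,T0}  orig:{S}
  cell(2,2) b: {T1}  orig:{}
  cell(1,2) cb: {A}

Original NTs in T[1,2] deriving "cb": ["A"]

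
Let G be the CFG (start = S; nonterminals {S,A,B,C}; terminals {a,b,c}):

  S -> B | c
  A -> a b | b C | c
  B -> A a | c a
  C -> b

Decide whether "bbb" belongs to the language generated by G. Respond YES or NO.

Convert to CNF:
  S -> A T0 | T2 T0 | c
  A -> T0 T1 | T1 C | c
  B -> A T0 | T2 T0
  C -> b
  T0 -> a
  T1 -> b
  T2 -> c

Fill CYK table bottom-up:
  [0..0]={C,T1}  "b"  orig:{C}
  [1..1]={C,T1}  "b"  orig:{C}
  [2..2]={C,T1}  "b"  orig:{C}
  [0..1]={A}  "bb"
  [1..2]={A}  "bb"
  [0..2]=∅  "bbb"

S ∉ T[0,2] ⇒ NO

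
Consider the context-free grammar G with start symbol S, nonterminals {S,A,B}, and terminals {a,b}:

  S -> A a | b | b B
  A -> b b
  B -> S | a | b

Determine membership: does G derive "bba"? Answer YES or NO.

Convert to CNF:
  S -> A T1 | T0 B | b
  A -> T0 T0
  B -> A T1 | T0 B | a | b
  T0 -> b
  T1 -> a

Fill CYK table bottom-up:
  [0..0]={B,S,T0}  "b"  orig:{B,S}
  [1..1]={B,S,T0}  "b"  orig:{B,S}
  [2..2]={B,T1}  "a"  orig:{B}
  [0..1]={A,B,S}  "bb"
  [1..2]={B,S}  "ba"
  [0..2]={B,S}  "bba"

S ∈ T[0,2] ⇒ YES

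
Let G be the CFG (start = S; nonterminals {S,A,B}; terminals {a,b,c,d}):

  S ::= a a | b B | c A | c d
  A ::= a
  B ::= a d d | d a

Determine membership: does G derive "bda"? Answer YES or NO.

Convert to CNF:
  S -> T0 T0 | T2 B | T3 A | T3 T1
  A -> a
  B -> T0 X4 | T1 T0
  T0 -> a
  T1 -> d
  T2 -> b
  T3 -> c
  X4 -> T1 T1

CYK table (by increasing span):
  T[0,0] 'b' = {T2}  orig:{}
  T[1,1] 'd' = {T1}  orig:{}
  T[2,2] 'a' = {A,T0}  orig:{A}
  T[0,1] 'bd' = ∅
  T[1,2] 'da' = {B}
  T[0,2] 'bda' = {S}

S ∈ T[0,2] ⇒ YES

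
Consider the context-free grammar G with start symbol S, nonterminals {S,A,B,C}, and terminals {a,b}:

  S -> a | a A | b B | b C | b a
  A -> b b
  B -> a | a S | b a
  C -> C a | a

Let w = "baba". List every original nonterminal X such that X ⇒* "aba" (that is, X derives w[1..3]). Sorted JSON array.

CNF form of G:
  S -> T0 B | T0 C | T0 T1 | T1 A | a
  A -> T0 T0
  B -> T0 T1 | T1 S | a
  C -> C T1 | a
  T0 -> b
  T1 -> a

CYK table (by increasing span) (cells [i..j] with 1 ≤ i ≤ j ≤ 3 only):
  [1..1]={B,C,S,T1}  "a"  orig:{B,C,S}
  [2..2]={T0}  "b"  orig:{}
  [3..3]={B,C,S,T1}  "a"  orig:{B,C,S}
  [1..2]=∅  "ab"
  [2..3]={B,S}  "ba"
  [1..3]={B}  "aba"

Original NTs in T[1,3] deriving "aba": ["B"]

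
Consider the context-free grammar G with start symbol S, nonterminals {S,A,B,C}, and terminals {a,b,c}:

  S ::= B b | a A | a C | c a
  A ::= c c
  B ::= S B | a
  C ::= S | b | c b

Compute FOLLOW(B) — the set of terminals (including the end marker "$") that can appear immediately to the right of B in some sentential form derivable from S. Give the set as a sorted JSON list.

Compute FIRST by fixpoint:
pass 1:
  A via A→c c: +{c}
  B via B→a: +{a}
  C via C→b: +{b}
  C via C→c b: +{c}
  S via S→B b: +{a}
  S via S→c a: +{c}
  FIRST[S]={a,c}  FIRST[A]={c}  FIRST[B]={a}  FIRST[C]={b,c}
pass 2:
  B via B→S B: +{c}
  C via C→S: +{a}
  FIRST[S]={a,c}  FIRST[A]={c}  FIRST[B]={a,c}  FIRST[C]={a,b,c}
pass 3: (no change)
  FIRST[S]={a,c}  FIRST[A]={c}  FIRST[B]={a,c}  FIRST[C]={a,b,c}

Compute FOLLOW by fixpoint:
initialize: $ ∈ FOLLOW(S)
[1]
  B→S B: FOLLOW(S) ⊇ FIRST(B) = {a,c}; new: +{a,c}
  S→B b: FOLLOW(B) ⊇ FIRST(b) = {b}; new: +{b}
  S→a A: FOLLOW(A) ⊇ FOLLOW(S) ⊇ {$,a,c}; new: +{$,a,c}
  S→a C: FOLLOW(C) ⊇ FOLLOW(S) ⊇ {$,a,c}; new: +{$,a,c}
  FOLLOW[S]={$,a,c}  FOLLOW[A]={$,a,c}  FOLLOW[B]={b}  FOLLOW[C]={$,a,c}
[2] (stable)
  FOLLOW[S]={$,a,c}  FOLLOW[A]={$,a,c}  FOLLOW[B]={b}  FOLLOW[C]={$,a,c}

FOLLOW(B) = ["b"]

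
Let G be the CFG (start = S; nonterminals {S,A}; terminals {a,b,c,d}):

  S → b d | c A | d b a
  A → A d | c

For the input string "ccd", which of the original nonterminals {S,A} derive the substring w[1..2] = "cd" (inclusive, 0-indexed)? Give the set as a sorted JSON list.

Convert to CNF:
  S -> T0 X4 | T1 T0 | T2 A
  A -> A T0 | c
  T0 -> d
  T1 -> b
  T2 -> c
  T3 -> a
  X4 -> T1 T3

Fill CYK table bottom-up, restricted to cells inside w[1..2]:
  [1..1]={A,T2}  "c"  orig:{A}
  [2..2]={T0}  "d"  orig:{}
  [1..2]={A}  "cd"

Original NTs in T[1,2] deriving "cd": ["A"]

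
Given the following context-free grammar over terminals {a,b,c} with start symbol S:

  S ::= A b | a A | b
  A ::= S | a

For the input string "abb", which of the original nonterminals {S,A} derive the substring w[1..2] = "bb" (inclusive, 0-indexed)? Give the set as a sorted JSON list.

Convert to CNF:
  S -> A T0 | T1 A | b
  A -> A T0 | T1 A | a | b
  T0 -> b
  T1 -> a

CYK table (by increasing span), restricted to cells inside w[1..2]:
  cell(1,1) b: {A,S,T0}  orig:{A,S}
  cell(2,2) b: {A,S,T0}  orig:{A,S}
  cell(1,2) bb: {A,S}

Original NTs in T[1,2] deriving "bb": ["A", "S"]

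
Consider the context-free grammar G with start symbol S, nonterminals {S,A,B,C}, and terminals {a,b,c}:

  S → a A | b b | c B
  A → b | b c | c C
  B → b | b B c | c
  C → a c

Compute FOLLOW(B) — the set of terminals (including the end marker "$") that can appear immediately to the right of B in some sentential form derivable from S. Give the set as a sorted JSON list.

FIRST iteration:
pass 1:
  A via A→b: +{b}
  A via A→c C: +{c}
  B via B→b: +{b}
  B via B→c: +{c}
  C via C→a c: +{a}
  S via S→a A: +{a}
  S via S→b b: +{b}
  S via S→c B: +{c}
  S: {a,b,c}  A: {b,c}  B: {b,c}  C: {a}
pass 2: — fixpoint
  S: {a,b,c}  A: {b,c}  B: {b,c}  C: {a}

Compute FOLLOW by fixpoint:
initialize: $ ∈ FOLLOW(S)
iter 1:
  B→b B c: FOLLOW(B) ⊇ FIRST(c) = {c}; new: +{c}
  S→a A: FOLLOW(A) ⊇ FOLLOW(S) ⊇ {$}; new: +{$}
  S→c B: FOLLOW(B) ⊇ FOLLOW(S) ⊇ {$}; new: +{$}
  FOLLOW[S]={$}  FOLLOW[A]={$}  FOLLOW[B]={$,c}  FOLLOW[C]={}
iter 2:
  A→c C: FOLLOW(C) ⊇ FOLLOW(A) ⊇ {$}; new: +{$}
  FOLLOW[S]={$}  FOLLOW[A]={$}  FOLLOW[B]={$,c}  FOLLOW[C]={$}
iter 3: — fixpoint
  FOLLOW[S]={$}  FOLLOW[A]={$}  FOLLOW[B]={$,c}  FOLLOW[C]={$}

FOLLOW(B) = ["$", "c"]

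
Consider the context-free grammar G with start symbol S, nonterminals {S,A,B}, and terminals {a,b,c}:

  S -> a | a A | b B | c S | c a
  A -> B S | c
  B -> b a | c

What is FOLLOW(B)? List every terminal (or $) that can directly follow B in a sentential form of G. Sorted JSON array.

Compute FIRST by fixpoint:
iter 1:
  A via A→c: +{c}
  B via B→b a: +{b}
  B via B→c: +{c}
  S via S→a: +{a}
  S via S→b B: +{b}
  S via S→c S: +{c}
  FIRST[S]={a,b,c}  FIRST[A]={c}  FIRST[B]={b,c}
iter 2:
  A via A→B S: +{b}
  FIRST[S]={a,b,c}  FIRST[A]={b,c}  FIRST[B]={b,c}
iter 3: done
  FIRST[S]={a,b,c}  FIRST[A]={b,c}  FIRST[B]={b,c}

Compute FOLLOW by fixpoint:
FOLLOW(S) := {$}
[1]
  A→B S: FOLLOW(B) ⊇ FIRST(S) = {a,b,c}; new: +{a,b,c}
  S→a A: FOLLOW(A) ⊇ FOLLOW(S) ⊇ {$}; new: +{$}
  S→b B: FOLLOW(B) ⊇ FOLLOW(S) ⊇ {$}; new: +{$}
  S: {$}  A: {$}  B: {$,a,b,c}
[2] done
  S: {$}  A: {$}  B: {$,a,b,c}

FOLLOW(B) = ["$", "a", "b", "c"]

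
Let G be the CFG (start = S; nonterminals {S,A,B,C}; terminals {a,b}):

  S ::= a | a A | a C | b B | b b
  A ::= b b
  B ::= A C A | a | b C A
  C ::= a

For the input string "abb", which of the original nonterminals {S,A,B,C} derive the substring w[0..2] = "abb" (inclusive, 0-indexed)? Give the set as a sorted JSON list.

Convert to CNF:
  S -> T0 B | T0 T0 | T1 A | T1 C | a
  A -> T0 T0
  B -> A X2 | T0 X3 | a
  C -> a
  T0 -> b
  T1 -> a
  X2 -> C A
  X3 -> C A

CYK table (by increasing span) — only the sub-triangle for w[0..2]:
  [0..0]={B,C,S,T1}  "a"  orig:{B,C,S}
  [1..1]={T0}  "b"  orig:{}
  [2..2]={T0}  "b"  orig:{}
  [0..1]=∅  "ab"
  [1..2]={A,S}  "bb"
  [0..2]={S,X2,X3}  "abb"  orig:{S}

Original NTs in T[0,2] deriving "abb": ["S"]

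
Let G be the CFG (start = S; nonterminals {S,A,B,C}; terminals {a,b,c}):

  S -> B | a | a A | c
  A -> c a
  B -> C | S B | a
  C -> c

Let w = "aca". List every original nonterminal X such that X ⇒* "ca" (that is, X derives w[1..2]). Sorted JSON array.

CNF form of G:
  S -> S B | T1 A | a | c
  A -> T0 T1
  B -> S B | a | c
  C -> c
  T0 -> c
  T1 -> a

CYK table (by increasing span) — only the sub-triangle for w[1..2]:
  T[1,1] 'c' = {B,C,S,T0}  orig:{B,C,S}
  T[2,2] 'a' = {B,S,T1}  orig:{B,S}
  T[1,2] 'ca' = {A,B,S}

Original NTs in T[1,2] deriving "ca": ["A", "B", "S"]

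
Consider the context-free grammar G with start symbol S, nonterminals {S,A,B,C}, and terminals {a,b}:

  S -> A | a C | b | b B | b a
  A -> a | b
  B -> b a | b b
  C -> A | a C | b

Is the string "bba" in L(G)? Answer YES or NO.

Convert to CNF:
  S -> T0 B | T0 T1 | T1 C | a | b
  A -> a | b
  B -> T0 T0 | T0 T1
  C -> T1 C | a | b
  T0 -> b
  T1 -> a

Fill CYK table bottom-up:
  [0..0]={A,C,S,T0}  "b"  orig:{A,C,S}
  [1..1]={A,C,S,T0}  "b"  orig:{A,C,S}
  [2..2]={A,C,S,T1}  "a"  orig:{A,C,S}
  [0..1]={B}  "bb"
  [1..2]={B,S}  "ba"
  [0..2]={S}  "bba"

S ∈ T[0,2] ⇒ YES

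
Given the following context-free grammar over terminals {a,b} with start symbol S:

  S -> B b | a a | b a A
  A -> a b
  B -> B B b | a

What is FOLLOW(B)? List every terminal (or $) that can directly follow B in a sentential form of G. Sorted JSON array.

Compute FIRST by fixpoint:
iter 1:
  A via A→a b: +{a}
  B via B→a: +{a}
  S via S→B b: +{a}
  S via S→b a A: +{b}
  S: {a,b}  A: {a}  B: {a}
iter 2: — fixpoint
  S: {a,b}  A: {a}  B: {a}

FOLLOW iteration:
FOLLOW(S) := {$}
[1]
  B→B B b: FOLLOW(B) ⊇ FIRST(B) = {a}; new: +{a}
  B→B B b: FOLLOW(B) ⊇ FIRST(b) = {b}; new: +{b}
  S→b a A: FOLLOW(A) ⊇ FOLLOW(S) ⊇ {$}; new: +{$}
  FOLLOW(S)={$}  FOLLOW(A)={$}  FOLLOW(B)={a,b}
[2] done
  FOLLOW(S)={$}  FOLLOW(A)={$}  FOLLOW(B)={a,b}

FOLLOW(B) = ["a", "b"]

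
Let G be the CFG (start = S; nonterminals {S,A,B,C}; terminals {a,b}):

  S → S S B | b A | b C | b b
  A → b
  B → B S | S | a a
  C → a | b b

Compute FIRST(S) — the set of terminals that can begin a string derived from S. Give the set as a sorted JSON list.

FIRST iteration:
round 1:
  A via A→b: +{b}
  B via B→a a: +{a}
  C via C→a: +{a}
  C via C→b b: +{b}
  S via S→b A: +{b}
  S: {b}  A: {b}  B: {a}  C: {a,b}
round 2:
  B via B→S: +{b}
  S: {b}  A: {b}  B: {a,b}  C: {a,b}
round 3: (no change)
  S: {b}  A: {b}  B: {a,b}  C: {a,b}

FIRST(S) = ["b"]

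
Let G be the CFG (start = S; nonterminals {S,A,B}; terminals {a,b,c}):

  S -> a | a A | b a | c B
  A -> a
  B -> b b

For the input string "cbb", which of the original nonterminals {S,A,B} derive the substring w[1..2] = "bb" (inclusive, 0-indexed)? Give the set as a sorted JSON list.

Convert to CNF:
  S -> T0 T1 | T1 A | T2 B | a
  A -> a
  B -> T0 T0
  T0 -> b
  T1 -> a
  T2 -> c

CYK table (by increasing span) — only the sub-triangle for w[1..2]:
  [1..1]={T0}  "b"  orig:{}
  [2..2]={T0}  "b"  orig:{}
  [1..2]={B}  "bb"

Original NTs in T[1,2] deriving "bb": ["B"]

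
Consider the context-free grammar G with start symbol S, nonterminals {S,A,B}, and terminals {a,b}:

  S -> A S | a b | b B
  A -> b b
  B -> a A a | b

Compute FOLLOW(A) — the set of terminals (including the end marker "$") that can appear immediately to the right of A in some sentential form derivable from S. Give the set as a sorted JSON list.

FIRST sets, iterate to fixpoint:
[1]
  A via A→b b: +{b}
  B via B→a A a: +{a}
  B via B→b: +{b}
  S via S→A S: +{b}
  S via S→a b: +{a}
  FIRST[S]={a,b}  FIRST[A]={b}  FIRST[B]={a,b}
[2] (no change)
  FIRST[S]={a,b}  FIRST[A]={b}  FIRST[B]={a,b}

FOLLOW iteration:
FOLLOW(S) := {$}
round 1:
  B→a A a: FOLLOW(A) ⊇ FIRST(a) = {a}; new: +{a}
  S→A S: FOLLOW(A) ⊇ FIRST(S) = {a,b}; new: +{b}
  S→b B: FOLLOW(B) ⊇ FOLLOW(S) ⊇ {$}; new: +{$}
  FOLLOW[S]={$}  FOLLOW[A]={a,b}  FOLLOW[B]={$}
round 2: done
  FOLLOW[S]={$}  FOLLOW[A]={a,b}  FOLLOW[B]={$}

FOLLOW(A) = ["a", "b"]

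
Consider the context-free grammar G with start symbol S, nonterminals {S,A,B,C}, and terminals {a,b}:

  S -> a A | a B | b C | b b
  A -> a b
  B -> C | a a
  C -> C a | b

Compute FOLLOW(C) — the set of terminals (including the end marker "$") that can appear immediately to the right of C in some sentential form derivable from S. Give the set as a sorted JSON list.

Compute FIRST by fixpoint:
pass 1:
  A via A→a b: +{a}
  B via B→a a: +{a}
  C via C→b: +{b}
  S via S→a A: +{a}
  S via S→b C: +{b}
  FIRST(S)={a,b}  FIRST(A)={a}  FIRST(B)={a}  FIRST(C)={b}
pass 2:
  B via B→C: +{b}
  FIRST(S)={a,b}  FIRST(A)={a}  FIRST(B)={a,b}  FIRST(C)={b}
pass 3: — fixpoint
  FIRST(S)={a,b}  FIRST(A)={a}  FIRST(B)={a,b}  FIRST(C)={b}

FOLLOW iteration:
seed FOLLOW(S) with $
iter 1:
  C→C a: FOLLOW(C) ⊇ FIRST(a) = {a}; new: +{a}
  S→a A: FOLLOW(A) ⊇ FOLLOW(S) ⊇ {$}; new: +{$}
  S→a B: FOLLOW(B) ⊇ FOLLOW(S) ⊇ {$}; new: +{$}
  S→b C: FOLLOW(C) ⊇ FOLLOW(S) ⊇ {$}; new: +{$}
  S: {$}  A: {$}  B: {$}  C: {$,a}
iter 2: — fixpoint
  S: {$}  A: {$}  B: {$}  C: {$,a}

FOLLOW(C) = ["$", "a"]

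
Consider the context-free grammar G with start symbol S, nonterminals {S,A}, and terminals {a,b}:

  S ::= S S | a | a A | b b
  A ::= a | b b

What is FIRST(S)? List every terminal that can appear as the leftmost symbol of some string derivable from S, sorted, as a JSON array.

FIRST sets, iterate to fixpoint:
[1]
  A via A→a: +{a}
  A via A→b b: +{b}
  S via S→a: +{a}
  S via S→b b: +{b}
  FIRST(S)={a,b}  FIRST(A)={a,b}
[2] — fixpoint
  FIRST(S)={a,b}  FIRST(A)={a,b}

FIRST(S) = ["a", "b"]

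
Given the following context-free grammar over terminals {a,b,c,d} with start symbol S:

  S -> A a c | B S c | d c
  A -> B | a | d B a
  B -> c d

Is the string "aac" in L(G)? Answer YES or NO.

CNF form of G:
  S -> A X4 | B X5 | T1 T0
  A -> T0 T1 | T1 X3 | a
  B -> T0 T1
  T0 -> c
  T1 -> d
  T2 -> a
  X3 -> B T2
  X4 -> T2 T0
  X5 -> S T0

CYK fill:
  T[0,0] 'a' = {A,T2}  orig:{A}
  T[1,1] 'a' = {A,T2}  orig:{A}
  T[2,2] 'c' = {T0}  orig:{}
  T[0,1] 'aa' = ∅
  T[1,2] 'ac' = {X4}  orig:{}
  T[0,2] 'aac' = {S}

S ∈ T[0,2] ⇒ YES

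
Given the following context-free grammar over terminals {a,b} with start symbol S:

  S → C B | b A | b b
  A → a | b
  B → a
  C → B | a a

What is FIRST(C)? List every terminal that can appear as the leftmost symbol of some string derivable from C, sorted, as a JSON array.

FIRST sets, iterate to fixpoint:
round 1:
  A via A→a: +{a}
  A via A→b: +{b}
  B via B→a: +{a}
  C via C→B: +{a}
  S via S→C B: +{a}
  S via S→b A: +{b}
  S: {a,b}  A: {a,b}  B: {a}  C: {a}
round 2: (stable)
  S: {a,b}  A: {a,b}  B: {a}  C: {a}

FIRST(C) = ["a"]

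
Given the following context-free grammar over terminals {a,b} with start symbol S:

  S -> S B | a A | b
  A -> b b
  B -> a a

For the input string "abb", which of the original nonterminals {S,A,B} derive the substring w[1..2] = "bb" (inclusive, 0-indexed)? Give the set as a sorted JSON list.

Convert to CNF:
  S -> S B | T1 A | b
  A -> T0 T0
  B -> T1 T1
  T0 -> b
  T1 -> a

Fill CYK table bottom-up — only the sub-triangle for w[1..2]:
  [1..1]={S,T0}  "b"  orig:{S}
  [2..2]={S,T0}  "b"  orig:{S}
  [1..2]={A}  "bb"

Original NTs in T[1,2] deriving "bb": ["A"]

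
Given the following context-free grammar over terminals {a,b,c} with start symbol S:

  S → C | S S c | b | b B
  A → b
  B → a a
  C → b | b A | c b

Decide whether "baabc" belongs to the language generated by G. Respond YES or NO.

Convert to CNF:
  S -> S X3 | T1 A | T1 B | T2 T1 | b
  A -> b
  B -> T0 T0
  C -> T1 A | T2 T1 | b
  T0 -> a
  T1 -> b
  T2 -> c
  X3 -> S T2

CYK table (by increasing span):
  [0..0]={A,C,S,T1}  "b"  orig:{A,C,S}
  [1..1]={T0}  "a"  orig:{}
  [2..2]={T0}  "a"  orig:{}
  [3..3]={A,C,S,T1}  "b"  orig:{A,C,S}
  [4..4]={T2}  "c"  orig:{}
  [0..1]=∅  "ba"
  [1..2]={B}  "aa"
  [2..3]=∅  "ab"
  [3..4]={X3}  "bc"  orig:{}
  [0..2]={S}  "baa"
  [1..3]=∅  "aab"
  [2..4]=∅  "abc"
  [0..3]=∅  "baab"
  [1..4]=∅  "aabc"
  [0..4]={S}  "baabc"

S ∈ T[0,4] ⇒ YES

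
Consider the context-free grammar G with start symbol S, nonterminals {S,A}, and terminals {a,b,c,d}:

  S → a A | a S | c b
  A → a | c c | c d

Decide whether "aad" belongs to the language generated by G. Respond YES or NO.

Convert to CNF:
  S -> T0 T3 | T2 A | T2 S
  A -> T0 T0 | T0 T1 | a
  T0 -> c
  T1 -> d
  T2 -> a
  T3 -> b

CYK fill:
  [0..0]={A,T2}  "a"  orig:{A}
  [1..1]={A,T2}  "a"  orig:{A}
  [2..2]={T1}  "d"  orig:{}
  [0..1]={S}  "aa"
  [1..2]=∅  "ad"
  [0..2]=∅  "aad"

S ∉ T[0,2] ⇒ NO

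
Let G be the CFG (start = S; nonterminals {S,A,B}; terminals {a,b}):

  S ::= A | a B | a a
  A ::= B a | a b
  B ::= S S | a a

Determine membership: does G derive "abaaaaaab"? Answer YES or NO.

Convert to CNF:
  S -> B T0 | T0 B | T0 T0 | T0 T1
  A -> B T0 | T0 T1
  B -> S S | T0 T0
  T0 -> a
  T1 -> b

CYK table (by increasing span):
  [0..0]={T0}  "a"  orig:{}
  [1..1]={T1}  "b"  orig:{}
  [2..2]={T0}  "a"  orig:{}
  [3..3]={T0}  "a"  orig:{}
  [4..4]={T0}  "a"  orig:{}
  [5..5]={T0}  "a"  orig:{}
  [6..6]={T0}  "a"  orig:{}
  [7..7]={T0}  "a"  orig:{}
  [8..8]={T1}  "b"  orig:{}
  [0..1]={A,S}  "ab"
  [1..2]=∅  "ba"
  [2..3]={B,S}  "aa"
  [3..4]={B,S}  "aa"
  [4..5]={B,S}  "aa"
  [5..6]={B,S}  "aa"
  [6..7]={B,S}  "aa"
  [7..8]={A,S}  "ab"
  [0..2]=∅  "aba"
  [1..3]=∅  "baa"
  [2..4]={A,S}  "aaa"
  [3..5]={A,S}  "aaa"
  [4..6]={A,S}  "aaa"
  [5..7]={A,S}  "aaa"
  [6..8]=∅  "aab"
  [0..3]={B}  "abaa"
  [1..4]=∅  "baaa"
  [2..5]={B}  "aaaa"
  [3..6]={B}  "aaaa"
  [4..7]={B}  "aaaa"
  [5..8]={B}  "aaab"
  [0..4]={A,B,S}  "abaaa"
  [1..5]=∅  "baaaa"
  [2..6]={A,B,S}  "aaaaa"
  [3..7]={A,B,S}  "aaaaa"
  [4..8]={B,S}  "aaaab"
  [0..5]={A,S}  "abaaaa"
  [1..6]=∅  "baaaaa"
  [2..7]={A,B,S}  "aaaaaa"
  [3..8]={S}  "aaaaab"
  [0..6]={B}  "abaaaaa"
  [1..7]=∅  "baaaaaa"
  [2..8]={B}  "aaaaaab"
  [0..7]={A,B,S}  "abaaaaaa"
  [1..8]=∅  "baaaaaab"
  [0..8]=∅  "abaaaaaab"

S ∉ T[0,8] ⇒ NO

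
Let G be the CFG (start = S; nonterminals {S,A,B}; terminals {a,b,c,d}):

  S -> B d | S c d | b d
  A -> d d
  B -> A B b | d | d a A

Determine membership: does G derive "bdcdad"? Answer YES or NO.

CNF form of G:
  S -> B T0 | S X6 | T1 T0
  A -> T0 T0
  B -> A X4 | T0 X5 | d
  T0 -> d
  T1 -> b
  T2 -> a
  T3 -> c
  X4 -> B T1
  X5 -> T2 A
  X6 -> T3 T0

CYK fill:
  [0..0]={T1}  "b"  orig:{}
  [1..1]={B,T0}  "d"  orig:{B}
  [2..2]={T3}  "c"  orig:{}
  [3..3]={B,T0}  "d"  orig:{B}
  [4..4]={T2}  "a"  orig:{}
  [5..5]={B,T0}  "d"  orig:{B}
  [0..1]={S}  "bd"
  [1..2]=∅  "dc"
  [2..3]={X6}  "cd"  orig:{}
  [3..4]=∅  "da"
  [4..5]=∅  "ad"
  [0..2]=∅  "bdc"
  [1..3]=∅  "dcd"
  [2..4]=∅  "cda"
  [3..5]=∅  "dad"
  [0..3]={S}  "bdcd"
  [1..4]=∅  "dcda"
  [2..5]=∅  "cdad"
  [0..4]=∅  "bdcda"
  [1..5]=∅  "dcdad"
  [0..5]=∅  "bdcdad"

S ∉ T[0,5] ⇒ NO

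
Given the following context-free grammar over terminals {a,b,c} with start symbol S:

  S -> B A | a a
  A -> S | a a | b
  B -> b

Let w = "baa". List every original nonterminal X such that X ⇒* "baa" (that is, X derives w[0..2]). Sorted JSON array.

CNF form of G:
  S -> B A | T0 T0
  A -> B A | T0 T0 | b
  B -> b
  T0 -> a

CYK fill — only the sub-triangle for w[0..2]:
  [0..0]={A,B}  "b"
  [1..1]={T0}  "a"  orig:{}
  [2..2]={T0}  "a"  orig:{}
  [0..1]=∅  "ba"
  [1..2]={A,S}  "aa"
  [0..2]={A,S}  "baa"

Original NTs in T[0,2] deriving "baa": ["A", "S"]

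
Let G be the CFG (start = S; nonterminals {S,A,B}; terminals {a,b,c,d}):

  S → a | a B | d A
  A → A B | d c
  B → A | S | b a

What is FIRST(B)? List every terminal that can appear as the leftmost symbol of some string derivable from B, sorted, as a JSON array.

Compute FIRST by fixpoint:
[1]
  A via A→d c: +{d}
  B via B→A: +{d}
  B via B→b a: +{b}
  S via S→a: +{a}
  S via S→d A: +{d}
  S: {a,d}  A: {d}  B: {b,d}
[2]
  B via B→S: +{a}
  S: {a,d}  A: {d}  B: {a,b,d}
[3] done
  S: {a,d}  A: {d}  B: {a,b,d}

FIRST(B) = ["a", "b", "d"]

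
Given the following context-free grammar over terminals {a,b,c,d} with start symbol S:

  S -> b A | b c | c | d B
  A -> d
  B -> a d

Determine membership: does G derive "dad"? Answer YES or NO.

CNF form of G:
  S -> T1 B | T2 A | T2 T3 | c
  A -> d
  B -> T0 T1
  T0 -> a
  T1 -> d
  T2 -> b
  T3 -> c

CYK table (by increasing span):
  T[0,0] 'd' = {A,T1}  orig:{A}
  T[1,1] 'a' = {T0}  orig:{}
  T[2,2] 'd' = {A,T1}  orig:{A}
  T[0,1] 'da' = ∅
  T[1,2] 'ad' = {B}
  T[0,2] 'dad' = {S}

S ∈ T[0,2] ⇒ YES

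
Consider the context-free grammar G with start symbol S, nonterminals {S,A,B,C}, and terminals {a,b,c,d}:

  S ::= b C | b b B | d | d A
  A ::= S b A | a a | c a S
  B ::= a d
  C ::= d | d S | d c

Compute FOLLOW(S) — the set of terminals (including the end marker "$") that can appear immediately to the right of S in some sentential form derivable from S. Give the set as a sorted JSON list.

Compute FIRST by fixpoint:
iter 1:
  A via A→a a: +{a}
  A via A→c a S: +{c}
  B via B→a d: +{a}
  C via C→d: +{d}
  S via S→b C: +{b}
  S via S→d: +{d}
  S: {b,d}  A: {a,c}  B: {a}  C: {d}
iter 2:
  A via A→S b A: +{b,d}
  S: {b,d}  A: {a,b,c,d}  B: {a}  C: {d}
iter 3: (no change)
  S: {b,d}  A: {a,b,c,d}  B: {a}  C: {d}

Compute FOLLOW by fixpoint:
seed FOLLOW(S) with $
pass 1:
  A→S b A: FOLLOW(S) ⊇ FIRST(b) = {b}; new: +{b}
  S→b C: FOLLOW(C) ⊇ FOLLOW(S) ⊇ {$,b}; new: +{$,b}
  S→b b B: FOLLOW(B) ⊇ FOLLOW(S) ⊇ {$,b}; new: +{$,b}
  S→d A: FOLLOW(A) ⊇ FOLLOW(S) ⊇ {$,b}; new: +{$,b}
  FOLLOW[S]={$,b}  FOLLOW[A]={$,b}  FOLLOW[B]={$,b}  FOLLOW[C]={$,b}
pass 2: — fixpoint
  FOLLOW[S]={$,b}  FOLLOW[A]={$,b}  FOLLOW[B]={$,b}  FOLLOW[C]={$,b}

FOLLOW(S) = ["$", "b"]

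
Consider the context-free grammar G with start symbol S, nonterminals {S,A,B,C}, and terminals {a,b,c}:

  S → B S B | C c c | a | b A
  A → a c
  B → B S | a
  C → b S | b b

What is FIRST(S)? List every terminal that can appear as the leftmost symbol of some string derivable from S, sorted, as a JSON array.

FIRST sets, iterate to fixpoint:
pass 1:
  A via A→a c: +{a}
  B via B→a: +{a}
  C via C→b S: +{b}
  S via S→B S B: +{a}
  S via S→C c c: +{b}
  S: {a,b}  A: {a}  B: {a}  C: {b}
pass 2: (no change)
  S: {a,b}  A: {a}  B: {a}  C: {b}

FIRST(S) = ["a", "b"]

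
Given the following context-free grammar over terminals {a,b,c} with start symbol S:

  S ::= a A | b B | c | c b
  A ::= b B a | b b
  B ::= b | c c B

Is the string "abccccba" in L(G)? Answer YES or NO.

CNF form of G:
  S -> T0 B | T1 A | T2 T0 | c
  A -> T0 T0 | T0 X3
  B -> T2 X4 | b
  T0 -> b
  T1 -> a
  T2 -> c
  X3 -> B T1
  X4 -> T2 B

CYK fill:
  cell(0,0) a: {T1}  orig:{}
  cell(1,1) b: {B,T0}  orig:{B}
  cell(2,2) c: {S,T2}  orig:{S}
  cell(3,3) c: {S,T2}  orig:{S}
  cell(4,4) c: {S,T2}  orig:{S}
  cell(5,5) c: {S,T2}  orig:{S}
  cell(6,6) b: {B,T0}  orig:{B}
  cell(7,7) a: {T1}  orig:{}
  cell(0,1) ab: ∅
  cell(1,2) bc: ∅
  cell(2,3) cc: ∅
  cell(3,4) cc: ∅
  cell(4,5) cc: ∅
  cell(5,6) cb: {S,X4}  orig:{S}
  cell(6,7) ba: {X3}  orig:{}
  cell(0,2) abc: ∅
  cell(1,3) bcc: ∅
  cell(2,4) ccc: ∅
  cell(3,5) ccc: ∅
  cell(4,6) ccb: {B}
  cell(5,7) cba: ∅
  cell(0,3) abcc: ∅
  cell(1,4) bccc: ∅
  cell(2,5) cccc: ∅
  cell(3,6) cccb: {X4}  orig:{}
  cell(4,7) ccba: {X3}  orig:{}
  cell(0,4) abccc: ∅
  cell(1,5) bcccc: ∅
  cell(2,6) ccccb: {B}
  cell(3,7) cccba: ∅
  cell(0,5) abcccc: ∅
  cell(1,6) bccccb: {S}
  cell(2,7) ccccba: {X3}  orig:{}
  cell(0,6) abccccb: ∅
  cell(1,7) bccccba: {A}
  cell(0,7) abccccba: {S}

S ∈ T[0,7] ⇒ YES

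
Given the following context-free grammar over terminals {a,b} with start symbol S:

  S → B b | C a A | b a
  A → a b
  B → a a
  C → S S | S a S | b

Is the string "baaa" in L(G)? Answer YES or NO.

CNF form of G:
  S -> B T1 | C X3 | T1 T0
  A -> T0 T1
  B -> T0 T0
  C -> S S | S X2 | b
  T0 -> a
  T1 -> b
  X2 -> T0 S
  X3 -> T0 A

CYK table (by increasing span):
  T[0,0] 'b' = {C,T1}  orig:{C}
  T[1,1] 'a' = {T0}  orig:{}
  T[2,2] 'a' = {T0}  orig:{}
  T[3,3] 'a' = {T0}  orig:{}
  T[0,1] 'ba' = {S}
  T[1,2] 'aa' = {B}
  T[2,3] 'aa' = {B}
  T[0,2] 'baa' = ∅
  T[1,3] 'aaa' = ∅
  T[0,3] 'baaa' = ∅

S ∉ T[0,3] ⇒ NO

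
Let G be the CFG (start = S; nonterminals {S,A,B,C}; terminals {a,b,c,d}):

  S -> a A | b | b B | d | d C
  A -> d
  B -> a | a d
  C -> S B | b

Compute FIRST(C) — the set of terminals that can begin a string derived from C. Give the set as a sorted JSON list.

FIRST iteration:
iter 1:
  A via A→d: +{d}
  B via B→a: +{a}
  C via C→b: +{b}
  S via S→a A: +{a}
  S via S→b: +{b}
  S via S→d: +{d}
  S: {a,b,d}  A: {d}  B: {a}  C: {b}
iter 2:
  C via C→S B: +{a,d}
  S: {a,b,d}  A: {d}  B: {a}  C: {a,b,d}
iter 3: — fixpoint
  S: {a,b,d}  A: {d}  B: {a}  C: {a,b,d}

FIRST(C) = ["a", "b", "d"]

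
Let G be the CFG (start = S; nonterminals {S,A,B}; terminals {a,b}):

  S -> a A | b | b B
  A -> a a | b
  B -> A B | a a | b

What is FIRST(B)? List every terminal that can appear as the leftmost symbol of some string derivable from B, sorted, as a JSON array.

Compute FIRST by fixpoint:
round 1:
  A via A→a a: +{a}
  A via A→b: +{b}
  B via B→A B: +{a,b}
  S via S→a A: +{a}
  S via S→b: +{b}
  S: {a,b}  A: {a,b}  B: {a,b}
round 2: (stable)
  S: {a,b}  A: {a,b}  B: {a,b}

FIRST(B) = ["a", "b"]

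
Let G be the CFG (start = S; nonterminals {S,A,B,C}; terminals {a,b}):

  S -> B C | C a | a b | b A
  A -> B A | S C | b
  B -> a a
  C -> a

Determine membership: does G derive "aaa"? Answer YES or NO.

CNF form of G:
  S -> B C | C T0 | T0 T1 | T1 A
  A -> B A | S C | b
  B -> T0 T0
  C -> a
  T0 -> a
  T1 -> b

CYK fill:
  cell(0,0) a: {C,T0}  orig:{C}
  cell(1,1) a: {C,T0}  orig:{C}
  cell(2,2) a: {C,T0}  orig:{C}
  cell(0,1) aa: {B,S}
  cell(1,2) aa: {B,S}
  cell(0,2) aaa: {A,S}

S ∈ T[0,2] ⇒ YES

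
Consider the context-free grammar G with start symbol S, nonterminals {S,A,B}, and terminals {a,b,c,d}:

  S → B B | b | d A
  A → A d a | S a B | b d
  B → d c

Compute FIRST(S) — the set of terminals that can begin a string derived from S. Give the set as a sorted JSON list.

FIRST sets, iterate to fixpoint:
pass 1:
  A via A→b d: +{b}
  B via B→d c: +{d}
  S via S→B B: +{d}
  S via S→b: +{b}
  S: {b,d}  A: {b}  B: {d}
pass 2:
  A via A→S a B: +{d}
  S: {b,d}  A: {b,d}  B: {d}
pass 3: (no change)
  S: {b,d}  A: {b,d}  B: {d}

FIRST(S) = ["b", "d"]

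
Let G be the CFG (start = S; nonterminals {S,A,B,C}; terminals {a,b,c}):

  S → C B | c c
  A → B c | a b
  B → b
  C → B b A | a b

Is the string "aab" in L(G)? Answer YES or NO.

Convert to CNF:
  S -> C B | T0 T0
  A -> B T0 | T1 T2
  B -> b
  C -> B X3 | T1 T2
  T0 -> c
  T1 -> a
  T2 -> b
  X3 -> T2 A

CYK table (by increasing span):
  cell(0,0) a: {T1}  orig:{}
  cell(1,1) a: {T1}  orig:{}
  cell(2,2) b: {B,T2}  orig:{B}
  cell(0,1) aa: ∅
  cell(1,2) ab: {A,C}
  cell(0,2) aab: ∅

S ∉ T[0,2] ⇒ NO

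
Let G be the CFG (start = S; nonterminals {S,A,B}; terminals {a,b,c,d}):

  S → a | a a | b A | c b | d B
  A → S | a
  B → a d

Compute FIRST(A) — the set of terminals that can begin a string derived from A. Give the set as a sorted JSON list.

FIRST iteration:
round 1:
  A via A→a: +{a}
  B via B→a d: +{a}
  S via S→a: +{a}
  S via S→b A: +{b}
  S via S→c b: +{c}
  S via S→d B: +{d}
  S: {a,b,c,d}  A: {a}  B: {a}
round 2:
  A via A→S: +{b,c,d}
  S: {a,b,c,d}  A: {a,b,c,d}  B: {a}
round 3: — fixpoint
  S: {a,b,c,d}  A: {a,b,c,d}  B: {a}

FIRST(A) = ["a", "b", "c", "d"]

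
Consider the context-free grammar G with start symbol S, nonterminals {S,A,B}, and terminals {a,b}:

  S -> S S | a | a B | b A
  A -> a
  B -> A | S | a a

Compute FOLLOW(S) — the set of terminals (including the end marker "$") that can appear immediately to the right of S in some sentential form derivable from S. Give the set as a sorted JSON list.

FIRST sets, iterate to fixpoint:
pass 1:
  A via A→a: +{a}
  B via B→A: +{a}
  S via S→a: +{a}
  S via S→b A: +{b}
  S: {a,b}  A: {a}  B: {a}
pass 2:
  B via B→S: +{b}
  S: {a,b}  A: {a}  B: {a,b}
pass 3: (no change)
  S: {a,b}  A: {a}  B: {a,b}

FOLLOW sets:
FOLLOW(S) := {$}
[1]
  S→S S: FOLLOW(S) ⊇ FIRST(S) = {a,b}; new: +{a,b}
  S→a B: FOLLOW(B) ⊇ FOLLOW(S) ⊇ {$,a,b}; new: +{$,a,b}
  S→b A: FOLLOW(A) ⊇ FOLLOW(S) ⊇ {$,a,b}; new: +{$,a,b}
  S: {$,a,b}  A: {$,a,b}  B: {$,a,b}
[2] — fixpoint
  S: {$,a,b}  A: {$,a,b}  B: {$,a,b}

FOLLOW(S) = ["$", "a", "b"]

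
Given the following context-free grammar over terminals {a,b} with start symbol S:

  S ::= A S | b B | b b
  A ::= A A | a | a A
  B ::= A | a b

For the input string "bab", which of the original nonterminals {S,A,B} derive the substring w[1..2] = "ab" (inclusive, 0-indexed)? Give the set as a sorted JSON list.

CNF form of G:
  S -> A S | T1 B | T1 T1
  A -> A A | T0 A | a
  B -> A A | T0 A | T0 T1 | a
  T0 -> a
  T1 -> b

CYK table (by increasing span) (cells [i..j] with 1 ≤ i ≤ j ≤ 2 only):
  [1..1]={A,B,T0}  "a"  orig:{A,B}
  [2..2]={T1}  "b"  orig:{}
  [1..2]={B}  "ab"

Original NTs in T[1,2] deriving "ab": ["B"]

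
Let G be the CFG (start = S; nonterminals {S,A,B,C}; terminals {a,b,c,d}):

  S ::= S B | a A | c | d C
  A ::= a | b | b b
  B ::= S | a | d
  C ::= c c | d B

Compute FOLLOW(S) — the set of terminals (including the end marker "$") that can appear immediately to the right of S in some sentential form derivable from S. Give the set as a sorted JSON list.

FIRST sets, iterate to fixpoint:
pass 1:
  A via A→a: +{a}
  A via A→b: +{b}
  B via B→a: +{a}
  B via B→d: +{d}
  C via C→c c: +{c}
  C via C→d B: +{d}
  S via S→a A: +{a}
  S via S→c: +{c}
  S via S→d C: +{d}
  FIRST(S)={a,c,d}  FIRST(A)={a,b}  FIRST(B)={a,d}  FIRST(C)={c,d}
pass 2:
  B via B→S: +{c}
  FIRST(S)={a,c,d}  FIRST(A)={a,b}  FIRST(B)={a,c,d}  FIRST(C)={c,d}
pass 3: (stable)
  FIRST(S)={a,c,d}  FIRST(A)={a,b}  FIRST(B)={a,c,d}  FIRST(C)={c,d}

FOLLOW iteration:
initialize: $ ∈ FOLLOW(S)
iter 1:
  S→S B: FOLLOW(S) ⊇ FIRST(B) = {a,c,d}; new: +{a,c,d}
  S→S B: FOLLOW(B) ⊇ FOLLOW(S) ⊇ {$,a,c,d}; new: +{$,a,c,d}
  S→a A: FOLLOW(A) ⊇ FOLLOW(S) ⊇ {$,a,c,d}; new: +{$,a,c,d}
  S→d C: FOLLOW(C) ⊇ FOLLOW(S) ⊇ {$,a,c,d}; new: +{$,a,c,d}
  FOLLOW[S]={$,a,c,d}  FOLLOW[A]={$,a,c,d}  FOLLOW[B]={$,a,c,d}  FOLLOW[C]={$,a,c,d}
iter 2: — fixpoint
  FOLLOW[S]={$,a,c,d}  FOLLOW[A]={$,a,c,d}  FOLLOW[B]={$,a,c,d}  FOLLOW[C]={$,a,c,d}

FOLLOW(S) = ["$", "a", "c", "d"]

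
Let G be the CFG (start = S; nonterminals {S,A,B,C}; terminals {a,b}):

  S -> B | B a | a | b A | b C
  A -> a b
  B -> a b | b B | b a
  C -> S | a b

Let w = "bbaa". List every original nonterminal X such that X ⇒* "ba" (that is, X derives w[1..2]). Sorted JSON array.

Convert to CNF:
  S -> B T0 | T0 T1 | T1 A | T1 B | T1 C | T1 T0 | a
  A -> T0 T1
  B -> T0 T1 | T1 B | T1 T0
  C -> B T0 | T0 T1 | T1 A | T1 B | T1 C | T1 T0 | a
  T0 -> a
  T1 -> b

CYK table (by increasing span), restricted to cells inside w[1..2]:
  [1..1]={T1}  "b"  orig:{}
  [2..2]={C,S,T0}  "a"  orig:{C,S}
  [1..2]={B,C,S}  "ba"

Original NTs in T[1,2] deriving "ba": ["B", "C", "S"]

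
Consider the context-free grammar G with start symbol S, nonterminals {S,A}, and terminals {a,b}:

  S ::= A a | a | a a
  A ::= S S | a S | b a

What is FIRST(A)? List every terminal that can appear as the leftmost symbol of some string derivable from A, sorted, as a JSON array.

FIRST sets, iterate to fixpoint:
[1]
  A via A→a S: +{a}
  A via A→b a: +{b}
  S via S→A a: +{a,b}
  S: {a,b}  A: {a,b}
[2] done
  S: {a,b}  A: {a,b}

FIRST(A) = ["a", "b"]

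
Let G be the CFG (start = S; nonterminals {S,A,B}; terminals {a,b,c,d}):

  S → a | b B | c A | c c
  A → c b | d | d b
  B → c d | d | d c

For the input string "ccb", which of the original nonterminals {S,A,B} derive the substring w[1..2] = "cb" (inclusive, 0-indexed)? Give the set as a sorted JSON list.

CNF form of G:
  S -> T0 A | T0 T0 | T1 B | a
  A -> T0 T1 | T2 T1 | d
  B -> T0 T2 | T2 T0 | d
  T0 -> c
  T1 -> b
  T2 -> d

Fill CYK table bottom-up (cells [i..j] with 1 ≤ i ≤ j ≤ 2 only):
  cell(1,1) c: {T0}  orig:{}
  cell(2,2) b: {T1}  orig:{}
  cell(1,2) cb: {A}

Original NTs in T[1,2] deriving "cb": ["A"]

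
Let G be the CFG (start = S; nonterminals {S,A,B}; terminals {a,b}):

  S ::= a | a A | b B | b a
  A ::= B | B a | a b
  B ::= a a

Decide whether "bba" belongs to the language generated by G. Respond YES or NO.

CNF form of G:
  S -> T0 A | T1 B | T1 T0 | a
  A -> B T0 | T0 T0 | T0 T1
  B -> T0 T0
  T0 -> a
  T1 -> b

CYK fill:
  cell(0,0) b: {T1}  orig:{}
  cell(1,1) b: {T1}  orig:{}
  cell(2,2) a: {S,T0}  orig:{S}
  cell(0,1) bb: ∅
  cell(1,2) ba: {S}
  cell(0,2) bba: ∅

S ∉ T[0,2] ⇒ NO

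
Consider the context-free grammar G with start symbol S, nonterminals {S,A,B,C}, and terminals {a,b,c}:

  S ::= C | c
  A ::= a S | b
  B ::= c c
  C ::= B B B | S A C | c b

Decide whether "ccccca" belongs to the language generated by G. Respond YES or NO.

CNF form of G:
  S -> B X5 | S X6 | T1 T2 | c
  A -> T0 S | b
  B -> T1 T1
  C -> B X3 | S X4 | T1 T2
  T0 -> a
  T1 -> c
  T2 -> b
  X3 -> B B
  X4 -> A C
  X5 -> B B
  X6 -> A C

CYK fill:
  T[0,0] 'c' = {S,T1}  orig:{S}
  T[1,1] 'c' = {S,T1}  orig:{S}
  T[2,2] 'c' = {S,T1}  orig:{S}
  T[3,3] 'c' = {S,T1}  orig:{S}
  T[4,4] 'c' = {S,T1}  orig:{S}
  T[5,5] 'a' = {T0}  orig:{}
  T[0,1] 'cc' = {B}
  T[1,2] 'cc' = {B}
  T[2,3] 'cc' = {B}
  T[3,4] 'cc' = {B}
  T[4,5] 'ca' = ∅
  T[0,2] 'ccc' = ∅
  T[1,3] 'ccc' = ∅
  T[2,4] 'ccc' = ∅
  T[3,5] 'cca' = ∅
  T[0,3] 'cccc' = {X3,X5}  orig:{}
  T[1,4] 'cccc' = {X3,X5}  orig:{}
  T[2,5] 'ccca' = ∅
  T[0,4] 'ccccc' = ∅
  T[1,5] 'cccca' = ∅
  T[0,5] 'ccccca' = ∅

S ∉ T[0,5] ⇒ NO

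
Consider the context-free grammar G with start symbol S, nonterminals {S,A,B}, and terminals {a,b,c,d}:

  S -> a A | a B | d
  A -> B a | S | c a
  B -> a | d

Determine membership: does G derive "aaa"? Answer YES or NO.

Convert to CNF:
  S -> T0 A | T0 B | d
  A -> B T0 | T0 A | T0 B | T1 T0 | d
  B -> a | d
  T0 -> a
  T1 -> c

CYK fill:
  [0..0]={B,T0}  "a"  orig:{B}
  [1..1]={B,T0}  "a"  orig:{B}
  [2..2]={B,T0}  "a"  orig:{B}
  [0..1]={A,S}  "aa"
  [1..2]={A,S}  "aa"
  [0..2]={A,S}  "aaa"

S ∈ T[0,2] ⇒ YES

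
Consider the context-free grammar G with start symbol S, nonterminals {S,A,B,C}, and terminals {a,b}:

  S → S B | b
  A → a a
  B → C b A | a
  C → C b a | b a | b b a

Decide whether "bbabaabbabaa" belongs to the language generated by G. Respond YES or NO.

Convert to CNF:
  S -> S B | b
  A -> T0 T0
  B -> C X2 | a
  C -> C X3 | T1 T0 | T1 X4
  T0 -> a
  T1 -> b
  X2 -> T1 A
  X3 -> T1 T0
  X4 -> T1 T0

CYK table (by increasing span):
  T[0,0] 'b' = {S,T1}  orig:{S}
  T[1,1] 'b' = {S,T1}  orig:{S}
  T[2,2] 'a' = {B,T0}  orig:{B}
  T[3,3] 'b' = {S,T1}  orig:{S}
  T[4,4] 'a' = {B,T0}  orig:{B}
  T[5,5] 'a' = {B,T0}  orig:{B}
  T[6,6] 'b' = {S,T1}  orig:{S}
  T[7,7] 'b' = {S,T1}  orig:{S}
  T[8,8] 'a' = {B,T0}  orig:{B}
  T[9,9] 'b' = {S,T1}  orig:{S}
  T[10,10] 'a' = {B,T0}  orig:{B}
  T[11,11] 'a' = {B,T0}  orig:{B}
  T[0,1] 'bb' = ∅
  T[1,2] 'ba' = {C,S,X3,X4}  orig:{C,S}
  T[2,3] 'ab' = ∅
  T[3,4] 'ba' = {C,S,X3,X4}  orig:{C,S}
  T[4,5] 'aa' = {A}
  T[5,6] 'ab' = ∅
  T[6,7] 'bb' = ∅
  T[7,8] 'ba' = {C,S,X3,X4}  orig:{C,S}
  T[8,9] 'ab' = ∅
  T[9,10] 'ba' = {C,S,X3,X4}  orig:{C,S}
  T[10,11] 'aa' = {A}
  T[0,2] 'bba' = {C}
  T[1,3] 'bab' = ∅
  T[2,4] 'aba' = ∅
  T[3,5] 'baa' = {S,X2}  orig:{S}
  T[4,6] 'aab' = ∅
  T[5,7] 'abb' = ∅
  T[6,8] 'bba' = {C}
  T[7,9] 'bab' = ∅
  T[8,10] 'aba' = ∅
  T[9,11] 'baa' = {S,X2}  orig:{S}
  T[0,3] 'bbab' = ∅
  T[1,4] 'baba' = {C}
  T[2,5] 'abaa' = ∅
  T[3,6] 'baab' = ∅
  T[4,7] 'aabb' = ∅
  T[5,8] 'abba' = ∅
  T[6,9] 'bbab' = ∅
  T[7,10] 'baba' = {C}
  T[8,11] 'abaa' = ∅
  T[0,4] 'bbaba' = {C}
  T[1,5] 'babaa' = {B}
  T[2,6] 'abaab' = ∅
  T[3,7] 'baabb' = ∅
  T[4,8] 'aabba' = ∅
  T[5,9] 'abbab' = ∅
  T[6,10] 'bbaba' = {C}
  T[7,11] 'babaa' = {B}
  T[0,5] 'bbabaa' = {B,S}
  T[1,6] 'babaab' = ∅
  T[2,7] 'abaabb' = ∅
  T[3,8] 'baabba' = ∅
  T[4,9] 'aabbab' = ∅
  T[5,10] 'abbaba' = ∅
  T[6,11] 'bbabaa' = {B,S}
  T[0,6] 'bbabaab' = ∅
  T[1,7] 'babaabb' = ∅
  T[2,8] 'abaabba' = ∅
  T[3,9] 'baabbab' = ∅
  T[4,10] 'aabbaba' = ∅
  T[5,11] 'abbabaa' = ∅
  T[0,7] 'bbabaabb' = ∅
  T[1,8] 'babaabba' = ∅
  T[2,9] 'abaabbab' = ∅
  T[3,10] 'baabbaba' = ∅
  T[4,11] 'aabbabaa' = ∅
  T[0,8] 'bbabaabba' = ∅
  T[1,9] 'babaabbab' = ∅
  T[2,10] 'abaabbaba' = ∅
  T[3,11] 'baabbabaa' = {S}
  T[0,9] 'bbabaabbab' = ∅
  T[1,10] 'babaabbaba' = ∅
  T[2,11] 'abaabbabaa' = ∅
  T[0,10] 'bbabaabbaba' = ∅
  T[1,11] 'babaabbabaa' = ∅
  T[0,11] 'bbabaabbabaa' = {S}

S ∈ T[0,11] ⇒ YES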